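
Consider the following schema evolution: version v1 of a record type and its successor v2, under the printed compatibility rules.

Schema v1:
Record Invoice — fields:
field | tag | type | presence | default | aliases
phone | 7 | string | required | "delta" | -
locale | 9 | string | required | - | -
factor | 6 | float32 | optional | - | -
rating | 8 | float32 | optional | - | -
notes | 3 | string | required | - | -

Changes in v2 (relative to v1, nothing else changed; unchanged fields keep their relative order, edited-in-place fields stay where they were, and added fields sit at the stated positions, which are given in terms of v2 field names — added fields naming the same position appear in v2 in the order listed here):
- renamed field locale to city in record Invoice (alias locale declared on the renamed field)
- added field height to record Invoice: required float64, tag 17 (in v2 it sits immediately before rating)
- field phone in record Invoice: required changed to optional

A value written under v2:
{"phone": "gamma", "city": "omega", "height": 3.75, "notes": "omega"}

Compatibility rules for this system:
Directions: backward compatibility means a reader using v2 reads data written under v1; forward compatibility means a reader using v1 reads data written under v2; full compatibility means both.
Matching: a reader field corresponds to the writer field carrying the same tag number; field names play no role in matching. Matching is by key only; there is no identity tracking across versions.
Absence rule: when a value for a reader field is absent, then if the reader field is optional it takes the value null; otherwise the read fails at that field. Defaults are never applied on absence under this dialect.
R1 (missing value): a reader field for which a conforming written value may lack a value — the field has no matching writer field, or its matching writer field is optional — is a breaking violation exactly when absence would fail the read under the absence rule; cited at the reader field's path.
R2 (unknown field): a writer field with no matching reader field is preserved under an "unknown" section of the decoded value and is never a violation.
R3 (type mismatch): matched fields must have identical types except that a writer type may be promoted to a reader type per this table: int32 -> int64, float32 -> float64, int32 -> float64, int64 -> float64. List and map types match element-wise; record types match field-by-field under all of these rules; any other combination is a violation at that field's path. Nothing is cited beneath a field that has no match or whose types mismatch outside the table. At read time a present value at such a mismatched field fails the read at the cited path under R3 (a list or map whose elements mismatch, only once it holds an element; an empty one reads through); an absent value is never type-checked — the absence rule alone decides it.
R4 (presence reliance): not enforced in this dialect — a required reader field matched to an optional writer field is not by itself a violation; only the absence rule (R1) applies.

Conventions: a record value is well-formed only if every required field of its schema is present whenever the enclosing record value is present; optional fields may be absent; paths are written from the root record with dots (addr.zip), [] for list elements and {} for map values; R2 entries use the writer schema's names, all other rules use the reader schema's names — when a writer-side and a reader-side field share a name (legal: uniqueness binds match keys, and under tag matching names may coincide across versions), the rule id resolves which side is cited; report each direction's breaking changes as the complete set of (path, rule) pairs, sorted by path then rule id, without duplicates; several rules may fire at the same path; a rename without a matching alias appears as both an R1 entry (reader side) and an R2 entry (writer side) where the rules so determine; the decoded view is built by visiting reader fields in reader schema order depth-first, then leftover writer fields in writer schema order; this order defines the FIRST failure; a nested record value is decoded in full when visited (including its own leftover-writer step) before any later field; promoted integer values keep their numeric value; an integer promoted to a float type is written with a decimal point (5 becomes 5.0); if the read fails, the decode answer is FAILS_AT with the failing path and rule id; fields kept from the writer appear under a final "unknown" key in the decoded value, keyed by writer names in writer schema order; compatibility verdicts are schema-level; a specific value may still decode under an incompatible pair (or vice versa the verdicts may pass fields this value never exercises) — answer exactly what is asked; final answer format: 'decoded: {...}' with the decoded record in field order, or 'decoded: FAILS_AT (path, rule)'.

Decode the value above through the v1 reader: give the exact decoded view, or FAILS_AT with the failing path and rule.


decoded: {"phone": "gamma", "locale": "omega", "factor": null, "rating": null, "notes": "omega", "unknown": {"height": 3.75}}

arrows below run writer -> reader for Invoice
migrating the Invoice value to v1:
  phone := "gamma"
  locale := "omega" (from writer city)
  factor := null (missing; optional => null)
  rating := null (missing; optional => null)
  notes := "omega"
  writer height: kept under "unknown"
  => decoded: {"phone": "gamma", "locale": "omega", "factor": null, "rating": null, "notes": "omega", "unknown": {"height": 3.75}}
the rest of the Invoice diff is inert for this question:
  renamed field locale to city in record Invoice (alias locale declared on the renamed field) -> no rule fires on it and the decoded Invoice view is identical with or without it
  field phone in record Invoice: required changed to optional -> changes Invoice's schema-level verdicts only — the decode of this value is the same


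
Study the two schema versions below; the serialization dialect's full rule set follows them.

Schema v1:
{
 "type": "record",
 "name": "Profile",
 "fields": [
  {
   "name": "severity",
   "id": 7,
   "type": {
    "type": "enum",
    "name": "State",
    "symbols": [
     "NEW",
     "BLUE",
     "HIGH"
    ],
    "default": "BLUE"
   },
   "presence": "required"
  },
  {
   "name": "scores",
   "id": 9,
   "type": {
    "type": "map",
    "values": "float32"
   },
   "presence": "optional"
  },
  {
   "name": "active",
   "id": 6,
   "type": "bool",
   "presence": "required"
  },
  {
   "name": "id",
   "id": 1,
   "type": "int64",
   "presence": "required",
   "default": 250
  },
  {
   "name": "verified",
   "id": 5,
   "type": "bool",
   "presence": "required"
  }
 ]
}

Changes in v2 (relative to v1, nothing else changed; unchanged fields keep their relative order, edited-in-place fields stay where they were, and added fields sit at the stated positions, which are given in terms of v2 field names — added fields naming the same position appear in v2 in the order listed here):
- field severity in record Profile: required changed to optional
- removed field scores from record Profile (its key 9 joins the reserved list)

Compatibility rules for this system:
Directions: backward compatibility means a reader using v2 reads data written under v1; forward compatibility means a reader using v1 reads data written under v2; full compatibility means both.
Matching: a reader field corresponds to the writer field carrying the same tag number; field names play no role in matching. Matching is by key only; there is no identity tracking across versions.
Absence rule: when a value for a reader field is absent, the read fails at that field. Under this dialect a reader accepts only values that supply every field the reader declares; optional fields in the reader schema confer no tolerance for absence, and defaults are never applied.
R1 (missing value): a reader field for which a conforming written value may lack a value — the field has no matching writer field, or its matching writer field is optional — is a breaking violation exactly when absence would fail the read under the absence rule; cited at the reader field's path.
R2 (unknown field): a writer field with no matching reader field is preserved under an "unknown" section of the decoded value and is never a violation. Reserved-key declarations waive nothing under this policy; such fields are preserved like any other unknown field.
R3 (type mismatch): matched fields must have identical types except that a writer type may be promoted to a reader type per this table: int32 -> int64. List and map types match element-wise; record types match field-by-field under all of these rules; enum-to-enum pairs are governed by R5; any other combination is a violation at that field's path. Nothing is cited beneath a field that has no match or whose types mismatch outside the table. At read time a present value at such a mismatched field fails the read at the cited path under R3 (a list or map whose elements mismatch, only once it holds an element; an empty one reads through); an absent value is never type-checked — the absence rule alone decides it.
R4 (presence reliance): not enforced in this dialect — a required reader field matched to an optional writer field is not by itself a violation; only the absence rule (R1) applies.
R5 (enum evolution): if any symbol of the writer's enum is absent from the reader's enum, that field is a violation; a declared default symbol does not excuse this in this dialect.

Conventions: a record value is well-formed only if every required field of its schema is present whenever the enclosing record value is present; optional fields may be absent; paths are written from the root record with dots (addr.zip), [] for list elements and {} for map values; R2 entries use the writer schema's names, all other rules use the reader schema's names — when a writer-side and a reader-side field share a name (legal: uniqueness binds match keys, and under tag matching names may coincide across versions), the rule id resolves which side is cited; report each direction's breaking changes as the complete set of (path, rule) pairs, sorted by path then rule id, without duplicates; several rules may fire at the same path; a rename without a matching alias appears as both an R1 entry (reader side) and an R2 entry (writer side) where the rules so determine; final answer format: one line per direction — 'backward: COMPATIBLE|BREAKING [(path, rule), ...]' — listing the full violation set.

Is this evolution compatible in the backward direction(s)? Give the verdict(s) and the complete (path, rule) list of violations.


each type pair in Profile: writer, then reader
backward for Profile (reader v2, writer v1):
  State -> State, writer required: severity aligns to severity
  bool -> bool, writer required: active aligns to active
  int64 -> int64, writer required: id aligns to id
  bool -> bool, writer required: verified aligns to verified
  leftover writer field: scores
  => backward: COMPATIBLE
diffs on Profile not affecting the asked answer:
  field severity in record Profile: required changed to optional -> affects forward compatibility only, which is not asked

backward: COMPATIBLE []


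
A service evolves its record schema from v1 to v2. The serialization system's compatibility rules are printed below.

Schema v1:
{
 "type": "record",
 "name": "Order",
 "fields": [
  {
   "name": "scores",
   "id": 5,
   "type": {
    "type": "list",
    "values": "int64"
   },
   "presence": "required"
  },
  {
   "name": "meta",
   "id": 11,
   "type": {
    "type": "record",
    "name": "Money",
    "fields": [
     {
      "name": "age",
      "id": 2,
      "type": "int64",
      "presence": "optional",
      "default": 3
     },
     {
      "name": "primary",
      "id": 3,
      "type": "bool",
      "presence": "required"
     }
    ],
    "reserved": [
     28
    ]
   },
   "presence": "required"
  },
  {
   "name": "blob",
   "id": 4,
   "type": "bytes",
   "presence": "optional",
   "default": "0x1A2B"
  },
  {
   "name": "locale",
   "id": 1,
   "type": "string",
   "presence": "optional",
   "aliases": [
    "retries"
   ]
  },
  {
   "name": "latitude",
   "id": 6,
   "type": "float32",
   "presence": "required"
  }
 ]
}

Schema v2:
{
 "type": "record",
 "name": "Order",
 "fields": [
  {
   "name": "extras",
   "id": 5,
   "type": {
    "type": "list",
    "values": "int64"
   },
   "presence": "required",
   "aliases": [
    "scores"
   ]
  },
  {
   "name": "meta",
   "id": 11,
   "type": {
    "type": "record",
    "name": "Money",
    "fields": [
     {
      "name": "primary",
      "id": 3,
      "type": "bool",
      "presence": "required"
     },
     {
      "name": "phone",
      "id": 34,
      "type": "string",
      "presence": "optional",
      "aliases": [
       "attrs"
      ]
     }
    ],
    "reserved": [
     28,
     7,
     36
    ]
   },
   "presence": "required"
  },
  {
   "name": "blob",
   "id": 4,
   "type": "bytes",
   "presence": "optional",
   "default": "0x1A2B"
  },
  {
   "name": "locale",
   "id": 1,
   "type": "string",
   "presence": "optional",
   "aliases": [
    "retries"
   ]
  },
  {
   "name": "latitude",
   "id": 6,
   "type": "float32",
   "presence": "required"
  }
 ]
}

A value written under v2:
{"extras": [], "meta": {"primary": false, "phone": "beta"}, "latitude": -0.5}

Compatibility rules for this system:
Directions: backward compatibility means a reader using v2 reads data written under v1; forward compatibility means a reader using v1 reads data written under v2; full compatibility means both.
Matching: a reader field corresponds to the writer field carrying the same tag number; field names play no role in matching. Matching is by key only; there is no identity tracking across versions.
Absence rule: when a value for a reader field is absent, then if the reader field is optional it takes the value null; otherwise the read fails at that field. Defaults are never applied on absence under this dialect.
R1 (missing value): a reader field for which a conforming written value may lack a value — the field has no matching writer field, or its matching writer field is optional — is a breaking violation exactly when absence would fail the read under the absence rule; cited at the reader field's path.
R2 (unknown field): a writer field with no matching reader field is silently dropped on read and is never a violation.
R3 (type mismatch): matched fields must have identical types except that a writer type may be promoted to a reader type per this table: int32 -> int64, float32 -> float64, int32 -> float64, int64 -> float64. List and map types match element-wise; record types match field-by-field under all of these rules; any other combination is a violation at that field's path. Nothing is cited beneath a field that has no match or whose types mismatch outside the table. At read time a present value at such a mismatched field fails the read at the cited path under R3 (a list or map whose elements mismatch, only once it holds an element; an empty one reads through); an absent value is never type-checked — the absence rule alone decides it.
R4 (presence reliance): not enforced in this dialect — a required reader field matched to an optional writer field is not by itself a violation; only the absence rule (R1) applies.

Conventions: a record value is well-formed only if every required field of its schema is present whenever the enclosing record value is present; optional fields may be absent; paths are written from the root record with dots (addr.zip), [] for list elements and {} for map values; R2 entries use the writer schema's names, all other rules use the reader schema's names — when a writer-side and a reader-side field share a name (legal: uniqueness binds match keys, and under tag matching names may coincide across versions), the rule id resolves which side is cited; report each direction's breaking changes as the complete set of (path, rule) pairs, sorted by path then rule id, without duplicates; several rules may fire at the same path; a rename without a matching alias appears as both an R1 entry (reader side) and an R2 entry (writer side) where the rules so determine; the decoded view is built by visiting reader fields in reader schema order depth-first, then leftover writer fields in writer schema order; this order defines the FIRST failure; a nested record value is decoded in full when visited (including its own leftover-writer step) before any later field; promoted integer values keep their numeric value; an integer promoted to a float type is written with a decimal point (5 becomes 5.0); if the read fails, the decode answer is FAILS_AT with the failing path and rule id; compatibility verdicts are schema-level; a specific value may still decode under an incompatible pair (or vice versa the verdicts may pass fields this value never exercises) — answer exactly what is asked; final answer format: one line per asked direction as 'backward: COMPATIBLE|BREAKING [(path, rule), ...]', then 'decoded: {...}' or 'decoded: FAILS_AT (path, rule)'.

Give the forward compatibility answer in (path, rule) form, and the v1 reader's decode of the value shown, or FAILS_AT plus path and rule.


in Order below, arrows point writer -> reader
forward analysis of Order with v1 as reader and v2 as writer:
  scores: list<int64> -> list<int64>, writer required; from extras
  meta: Money -> Money, writer required; from meta
  blob: bytes -> bytes, writer optional; from blob
  locale: string -> string, writer optional; from locale
  latitude: float32 -> float32, writer required; from latitude
  meta.age: no writer-side match
  meta.primary: bool -> bool, writer required; from meta.primary
  leftover writer field: meta.phone
  => forward verdict for Order: COMPATIBLE, no violations
decode (reader v1):
  scores := [] (from writer extras)
  meta.age := null (not supplied -> null)
  meta.primary := false
  writer meta.phone: unmatched, discarded
  blob := null (not supplied -> null)
  locale := null (not supplied -> null)
  latitude := -0.5
  => decoded: {"scores": [], "meta": {"age": null, "primary": false}, "blob": null, "locale": null, "latitude": -0.5}
the other Order changes do not affect what is asked:
  renamed field scores to extras in record Order (alias scores declared on the renamed field) -> no rule fires on it in Order's dialect; the asked verdict holds
  removed field age from record Money -> no rule fires on it in Order's dialect; the asked verdict holds
  added field phone to record Money: optional string, tag 34 (in v2 it sits last) -> no rule fires on it in Order's dialect; the asked verdict holds

forward: COMPATIBLE []; decoded: {"scores": [], "meta": {"age": null, "primary": false}, "blob": null, "locale": null, "latitude": -0.5}


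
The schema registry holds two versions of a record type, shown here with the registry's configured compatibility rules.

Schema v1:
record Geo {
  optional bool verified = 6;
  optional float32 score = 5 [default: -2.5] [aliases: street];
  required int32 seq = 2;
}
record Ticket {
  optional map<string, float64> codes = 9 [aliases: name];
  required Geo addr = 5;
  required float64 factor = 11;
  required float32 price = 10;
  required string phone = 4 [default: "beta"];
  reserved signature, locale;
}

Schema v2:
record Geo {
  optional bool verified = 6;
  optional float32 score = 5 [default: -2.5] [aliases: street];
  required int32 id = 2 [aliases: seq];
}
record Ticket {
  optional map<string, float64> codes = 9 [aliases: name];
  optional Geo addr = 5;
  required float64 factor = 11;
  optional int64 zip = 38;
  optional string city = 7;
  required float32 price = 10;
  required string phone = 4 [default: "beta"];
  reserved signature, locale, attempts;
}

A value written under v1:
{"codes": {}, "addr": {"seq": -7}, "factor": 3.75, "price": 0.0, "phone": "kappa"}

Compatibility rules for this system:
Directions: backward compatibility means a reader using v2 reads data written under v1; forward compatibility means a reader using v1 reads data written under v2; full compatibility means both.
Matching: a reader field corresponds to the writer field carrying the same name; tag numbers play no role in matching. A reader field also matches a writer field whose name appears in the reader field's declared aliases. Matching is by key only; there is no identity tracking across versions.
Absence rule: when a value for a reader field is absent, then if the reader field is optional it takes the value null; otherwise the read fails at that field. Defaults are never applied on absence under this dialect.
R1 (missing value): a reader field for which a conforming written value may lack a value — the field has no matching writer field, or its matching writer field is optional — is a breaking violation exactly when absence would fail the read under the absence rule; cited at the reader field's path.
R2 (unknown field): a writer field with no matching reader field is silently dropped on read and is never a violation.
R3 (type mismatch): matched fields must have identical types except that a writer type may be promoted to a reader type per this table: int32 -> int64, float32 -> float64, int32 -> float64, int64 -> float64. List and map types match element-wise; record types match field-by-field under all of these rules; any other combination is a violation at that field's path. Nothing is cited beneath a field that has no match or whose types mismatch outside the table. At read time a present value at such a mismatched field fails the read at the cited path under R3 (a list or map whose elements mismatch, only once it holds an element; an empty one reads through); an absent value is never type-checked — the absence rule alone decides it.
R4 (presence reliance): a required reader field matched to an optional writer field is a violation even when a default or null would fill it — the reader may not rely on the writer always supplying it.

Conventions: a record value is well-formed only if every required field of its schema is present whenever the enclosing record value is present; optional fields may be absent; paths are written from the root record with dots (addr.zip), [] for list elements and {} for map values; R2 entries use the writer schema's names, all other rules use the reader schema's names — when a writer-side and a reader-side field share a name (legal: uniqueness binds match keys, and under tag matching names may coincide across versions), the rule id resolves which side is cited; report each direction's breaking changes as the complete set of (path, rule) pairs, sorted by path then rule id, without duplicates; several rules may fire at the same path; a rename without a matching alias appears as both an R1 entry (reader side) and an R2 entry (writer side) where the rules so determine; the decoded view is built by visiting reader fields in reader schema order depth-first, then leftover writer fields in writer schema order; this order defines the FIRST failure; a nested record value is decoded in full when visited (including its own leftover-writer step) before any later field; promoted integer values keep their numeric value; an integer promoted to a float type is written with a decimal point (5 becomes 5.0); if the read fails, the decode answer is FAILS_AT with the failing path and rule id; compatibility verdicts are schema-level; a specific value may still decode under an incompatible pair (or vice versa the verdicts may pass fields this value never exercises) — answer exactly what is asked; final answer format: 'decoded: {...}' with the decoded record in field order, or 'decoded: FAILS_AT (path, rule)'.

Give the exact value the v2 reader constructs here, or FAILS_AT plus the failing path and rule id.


the writer's type comes first in each Ticket pair
decode (reader v2):
  codes := {}
  addr.verified := null (not supplied -> null)
  addr.score := null (not supplied -> null)
  addr.id := -7 (from writer seq)
  factor := 3.75
  zip := null (not supplied -> null)
  city := null (not supplied -> null)
  price := 0.0
  phone := "kappa"
  => decoded: {"codes": {}, "addr": {"verified": null, "score": null, "id": -7}, "factor": 3.75, "zip": null, "city": null, "price": 0.0, "phone": "kappa"}
the other Ticket changes do not affect what is asked:
  field addr in record Ticket: required changed to optional -> a verdict-level change on Ticket — the shown value reads the same

decoded: {"codes": {}, "addr": {"verified": null, "score": null, "id": -7}, "factor": 3.75, "zip": null, "city": null, "price": 0.0, "phone": "kappa"}


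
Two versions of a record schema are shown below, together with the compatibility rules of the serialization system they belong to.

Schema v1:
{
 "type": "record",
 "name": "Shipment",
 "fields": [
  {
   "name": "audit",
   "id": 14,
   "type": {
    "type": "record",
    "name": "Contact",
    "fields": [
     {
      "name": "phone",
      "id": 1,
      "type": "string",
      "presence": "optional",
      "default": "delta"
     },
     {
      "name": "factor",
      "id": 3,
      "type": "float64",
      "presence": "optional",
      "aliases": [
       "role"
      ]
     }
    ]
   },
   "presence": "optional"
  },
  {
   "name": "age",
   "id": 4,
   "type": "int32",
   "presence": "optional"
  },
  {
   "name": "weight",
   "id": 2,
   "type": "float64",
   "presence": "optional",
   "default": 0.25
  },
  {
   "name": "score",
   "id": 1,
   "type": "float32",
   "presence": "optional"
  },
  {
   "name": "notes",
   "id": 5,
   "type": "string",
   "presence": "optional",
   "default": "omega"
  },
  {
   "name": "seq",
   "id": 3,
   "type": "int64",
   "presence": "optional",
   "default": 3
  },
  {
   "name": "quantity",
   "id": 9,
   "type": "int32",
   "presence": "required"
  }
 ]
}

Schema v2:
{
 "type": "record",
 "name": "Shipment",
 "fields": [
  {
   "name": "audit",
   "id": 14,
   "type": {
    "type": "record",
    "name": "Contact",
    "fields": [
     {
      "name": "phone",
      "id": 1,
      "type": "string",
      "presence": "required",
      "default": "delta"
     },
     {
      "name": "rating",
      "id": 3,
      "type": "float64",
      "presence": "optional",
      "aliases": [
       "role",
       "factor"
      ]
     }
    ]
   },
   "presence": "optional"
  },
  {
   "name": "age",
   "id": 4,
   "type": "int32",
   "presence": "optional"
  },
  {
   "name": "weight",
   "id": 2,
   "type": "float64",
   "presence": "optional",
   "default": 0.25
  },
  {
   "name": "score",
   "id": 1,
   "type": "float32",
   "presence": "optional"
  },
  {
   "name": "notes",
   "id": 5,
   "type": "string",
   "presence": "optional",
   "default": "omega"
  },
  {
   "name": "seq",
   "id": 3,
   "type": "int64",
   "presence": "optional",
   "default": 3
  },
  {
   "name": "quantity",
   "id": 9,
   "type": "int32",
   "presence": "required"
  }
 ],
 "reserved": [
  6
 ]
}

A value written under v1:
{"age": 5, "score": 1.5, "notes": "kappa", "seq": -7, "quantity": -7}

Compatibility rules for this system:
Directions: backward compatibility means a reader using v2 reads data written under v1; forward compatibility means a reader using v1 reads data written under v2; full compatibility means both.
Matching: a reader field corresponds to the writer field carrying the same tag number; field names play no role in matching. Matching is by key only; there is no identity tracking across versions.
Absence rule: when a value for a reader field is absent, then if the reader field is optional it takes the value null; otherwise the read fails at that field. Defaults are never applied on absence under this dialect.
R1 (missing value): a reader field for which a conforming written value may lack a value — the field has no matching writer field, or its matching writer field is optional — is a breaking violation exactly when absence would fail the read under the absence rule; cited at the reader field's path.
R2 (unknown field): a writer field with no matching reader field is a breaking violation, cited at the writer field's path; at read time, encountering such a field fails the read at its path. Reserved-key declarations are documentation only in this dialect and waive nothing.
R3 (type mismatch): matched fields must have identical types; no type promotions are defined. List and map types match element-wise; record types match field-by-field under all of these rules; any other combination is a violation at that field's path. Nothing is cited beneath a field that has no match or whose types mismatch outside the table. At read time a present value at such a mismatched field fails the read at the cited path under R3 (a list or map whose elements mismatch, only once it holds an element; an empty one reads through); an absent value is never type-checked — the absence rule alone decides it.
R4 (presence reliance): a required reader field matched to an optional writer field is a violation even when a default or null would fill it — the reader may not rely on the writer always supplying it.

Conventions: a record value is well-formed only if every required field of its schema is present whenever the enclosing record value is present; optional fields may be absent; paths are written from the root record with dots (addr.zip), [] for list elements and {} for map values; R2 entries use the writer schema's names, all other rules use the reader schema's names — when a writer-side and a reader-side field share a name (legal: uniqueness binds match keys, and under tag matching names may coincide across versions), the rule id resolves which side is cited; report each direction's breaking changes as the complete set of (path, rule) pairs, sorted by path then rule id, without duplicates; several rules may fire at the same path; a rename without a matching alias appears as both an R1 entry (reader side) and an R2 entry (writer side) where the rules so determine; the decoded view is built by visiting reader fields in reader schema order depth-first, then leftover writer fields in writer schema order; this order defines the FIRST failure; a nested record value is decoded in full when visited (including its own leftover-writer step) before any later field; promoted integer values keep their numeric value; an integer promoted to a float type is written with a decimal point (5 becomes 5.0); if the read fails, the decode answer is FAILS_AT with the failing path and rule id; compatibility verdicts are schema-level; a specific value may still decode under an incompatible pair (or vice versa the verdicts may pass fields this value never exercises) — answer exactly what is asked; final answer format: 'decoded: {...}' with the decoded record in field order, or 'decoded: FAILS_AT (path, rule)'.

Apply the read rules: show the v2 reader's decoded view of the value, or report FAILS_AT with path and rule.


arrows below run writer -> reader for Shipment
decode (reader v2):
  audit := null (not supplied -> null)
  age := 5
  weight := null (not supplied -> null)
  score := 1.5
  notes := "kappa"
  seq := -7
  quantity := -7
  => decoded: {"audit": null, "age": 5, "weight": null, "score": 1.5, "notes": "kappa", "seq": -7, "quantity": -7}
ruling out the remaining Shipment differences:
  field phone in record Contact: optional changed to required -> a verdict-level change on Shipment — the shown value reads the same
  renamed field factor to rating in record Contact (alias factor declared on the renamed field) -> fires no rule on Shipment under this dialect and leaves the result unchanged

decoded: {"audit": null, "age": 5, "weight": null, "score": 1.5, "notes": "kappa", "seq": -7, "quantity": -7}


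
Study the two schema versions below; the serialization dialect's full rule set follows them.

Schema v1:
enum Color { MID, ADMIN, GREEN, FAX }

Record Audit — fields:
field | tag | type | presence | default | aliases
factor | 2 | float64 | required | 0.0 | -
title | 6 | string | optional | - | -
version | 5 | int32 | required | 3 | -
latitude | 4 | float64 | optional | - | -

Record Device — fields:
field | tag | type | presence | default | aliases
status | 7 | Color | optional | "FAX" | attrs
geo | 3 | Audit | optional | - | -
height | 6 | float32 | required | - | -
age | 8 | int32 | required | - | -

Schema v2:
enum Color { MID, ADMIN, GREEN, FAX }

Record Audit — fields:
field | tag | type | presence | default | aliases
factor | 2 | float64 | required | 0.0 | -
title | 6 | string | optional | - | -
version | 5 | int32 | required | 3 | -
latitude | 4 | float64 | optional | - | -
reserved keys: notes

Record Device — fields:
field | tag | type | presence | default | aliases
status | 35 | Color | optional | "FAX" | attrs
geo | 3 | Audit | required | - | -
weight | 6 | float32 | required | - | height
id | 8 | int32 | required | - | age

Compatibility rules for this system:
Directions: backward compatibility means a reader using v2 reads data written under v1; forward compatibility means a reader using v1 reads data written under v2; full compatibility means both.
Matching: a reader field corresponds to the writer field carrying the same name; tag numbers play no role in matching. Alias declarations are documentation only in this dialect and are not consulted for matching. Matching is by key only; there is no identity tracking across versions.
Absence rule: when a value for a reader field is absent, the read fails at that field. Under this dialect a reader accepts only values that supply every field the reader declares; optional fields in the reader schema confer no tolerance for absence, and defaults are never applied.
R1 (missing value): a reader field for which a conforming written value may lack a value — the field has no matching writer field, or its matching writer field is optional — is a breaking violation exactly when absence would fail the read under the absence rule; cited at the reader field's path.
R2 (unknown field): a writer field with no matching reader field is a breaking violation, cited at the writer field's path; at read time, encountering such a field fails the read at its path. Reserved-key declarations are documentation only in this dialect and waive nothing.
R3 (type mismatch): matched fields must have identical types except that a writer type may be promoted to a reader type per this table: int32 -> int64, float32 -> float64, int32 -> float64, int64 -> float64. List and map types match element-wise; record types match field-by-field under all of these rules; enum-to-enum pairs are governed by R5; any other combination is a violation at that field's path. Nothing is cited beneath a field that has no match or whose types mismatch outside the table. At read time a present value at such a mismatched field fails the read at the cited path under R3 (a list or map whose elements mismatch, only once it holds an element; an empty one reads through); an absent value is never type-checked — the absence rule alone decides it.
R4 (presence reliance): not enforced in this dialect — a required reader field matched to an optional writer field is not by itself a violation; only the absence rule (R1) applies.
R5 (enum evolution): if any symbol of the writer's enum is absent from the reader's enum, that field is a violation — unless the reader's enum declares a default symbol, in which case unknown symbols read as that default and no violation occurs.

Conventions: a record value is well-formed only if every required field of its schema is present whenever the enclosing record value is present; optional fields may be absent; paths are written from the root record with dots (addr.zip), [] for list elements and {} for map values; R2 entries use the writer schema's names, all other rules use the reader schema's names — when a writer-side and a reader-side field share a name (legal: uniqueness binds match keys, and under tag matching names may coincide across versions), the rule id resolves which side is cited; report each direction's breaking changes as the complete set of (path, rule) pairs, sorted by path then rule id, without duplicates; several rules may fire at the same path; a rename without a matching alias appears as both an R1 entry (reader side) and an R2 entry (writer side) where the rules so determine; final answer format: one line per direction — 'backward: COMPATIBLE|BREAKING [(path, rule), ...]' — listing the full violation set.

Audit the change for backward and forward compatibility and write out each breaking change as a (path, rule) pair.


arrows below run writer -> reader for Device
backward on Device — v2 reading data written by v1:
  Color -> Color, writer optional: status aligns to status
  Audit -> Audit, writer optional: geo aligns to geo
  weight: no writer match
  id: no writer match
  writer height: unknown to reader
  writer age: unknown to reader
  float64 -> float64, writer required: geo.factor aligns to geo.factor
  string -> string, writer optional: geo.title aligns to geo.title
  int32 -> int32, writer required: geo.version aligns to geo.version
  float64 -> float64, writer optional: geo.latitude aligns to geo.latitude
  violation R2 at age
  violation R1 at geo
  violation R1 at geo.latitude
  violation R1 at geo.title
  violation R2 at height
  violation R1 at id
  violation R1 at status
  violation R1 at weight
  backward on Device therefore BREAKING (8)
forward on Device — v1 reading data written by v2:
  Color -> Color, writer optional: status aligns to status
  Audit -> Audit, writer required: geo aligns to geo
  height: no writer match
  age: no writer match
  writer weight: unknown to reader
  writer id: unknown to reader
  float64 -> float64, writer required: geo.factor aligns to geo.factor
  string -> string, writer optional: geo.title aligns to geo.title
  int32 -> int32, writer required: geo.version aligns to geo.version
  float64 -> float64, writer optional: geo.latitude aligns to geo.latitude
  violation R1 at age
  violation R1 at geo.latitude
  violation R1 at geo.title
  violation R1 at height
  violation R2 at id
  violation R1 at status
  violation R2 at weight
  forward on Device therefore BREAKING (7)

backward: BREAKING [(age, R2), (geo, R1), (geo.latitude, R1), (geo.title, R1), (height, R2), (id, R1), (status, R1), (weight, R1)]; forward: BREAKING [(age, R1), (geo.latitude, R1), (geo.title, R1), (height, R1), (id, R2), (status, R1), (weight, R2)]


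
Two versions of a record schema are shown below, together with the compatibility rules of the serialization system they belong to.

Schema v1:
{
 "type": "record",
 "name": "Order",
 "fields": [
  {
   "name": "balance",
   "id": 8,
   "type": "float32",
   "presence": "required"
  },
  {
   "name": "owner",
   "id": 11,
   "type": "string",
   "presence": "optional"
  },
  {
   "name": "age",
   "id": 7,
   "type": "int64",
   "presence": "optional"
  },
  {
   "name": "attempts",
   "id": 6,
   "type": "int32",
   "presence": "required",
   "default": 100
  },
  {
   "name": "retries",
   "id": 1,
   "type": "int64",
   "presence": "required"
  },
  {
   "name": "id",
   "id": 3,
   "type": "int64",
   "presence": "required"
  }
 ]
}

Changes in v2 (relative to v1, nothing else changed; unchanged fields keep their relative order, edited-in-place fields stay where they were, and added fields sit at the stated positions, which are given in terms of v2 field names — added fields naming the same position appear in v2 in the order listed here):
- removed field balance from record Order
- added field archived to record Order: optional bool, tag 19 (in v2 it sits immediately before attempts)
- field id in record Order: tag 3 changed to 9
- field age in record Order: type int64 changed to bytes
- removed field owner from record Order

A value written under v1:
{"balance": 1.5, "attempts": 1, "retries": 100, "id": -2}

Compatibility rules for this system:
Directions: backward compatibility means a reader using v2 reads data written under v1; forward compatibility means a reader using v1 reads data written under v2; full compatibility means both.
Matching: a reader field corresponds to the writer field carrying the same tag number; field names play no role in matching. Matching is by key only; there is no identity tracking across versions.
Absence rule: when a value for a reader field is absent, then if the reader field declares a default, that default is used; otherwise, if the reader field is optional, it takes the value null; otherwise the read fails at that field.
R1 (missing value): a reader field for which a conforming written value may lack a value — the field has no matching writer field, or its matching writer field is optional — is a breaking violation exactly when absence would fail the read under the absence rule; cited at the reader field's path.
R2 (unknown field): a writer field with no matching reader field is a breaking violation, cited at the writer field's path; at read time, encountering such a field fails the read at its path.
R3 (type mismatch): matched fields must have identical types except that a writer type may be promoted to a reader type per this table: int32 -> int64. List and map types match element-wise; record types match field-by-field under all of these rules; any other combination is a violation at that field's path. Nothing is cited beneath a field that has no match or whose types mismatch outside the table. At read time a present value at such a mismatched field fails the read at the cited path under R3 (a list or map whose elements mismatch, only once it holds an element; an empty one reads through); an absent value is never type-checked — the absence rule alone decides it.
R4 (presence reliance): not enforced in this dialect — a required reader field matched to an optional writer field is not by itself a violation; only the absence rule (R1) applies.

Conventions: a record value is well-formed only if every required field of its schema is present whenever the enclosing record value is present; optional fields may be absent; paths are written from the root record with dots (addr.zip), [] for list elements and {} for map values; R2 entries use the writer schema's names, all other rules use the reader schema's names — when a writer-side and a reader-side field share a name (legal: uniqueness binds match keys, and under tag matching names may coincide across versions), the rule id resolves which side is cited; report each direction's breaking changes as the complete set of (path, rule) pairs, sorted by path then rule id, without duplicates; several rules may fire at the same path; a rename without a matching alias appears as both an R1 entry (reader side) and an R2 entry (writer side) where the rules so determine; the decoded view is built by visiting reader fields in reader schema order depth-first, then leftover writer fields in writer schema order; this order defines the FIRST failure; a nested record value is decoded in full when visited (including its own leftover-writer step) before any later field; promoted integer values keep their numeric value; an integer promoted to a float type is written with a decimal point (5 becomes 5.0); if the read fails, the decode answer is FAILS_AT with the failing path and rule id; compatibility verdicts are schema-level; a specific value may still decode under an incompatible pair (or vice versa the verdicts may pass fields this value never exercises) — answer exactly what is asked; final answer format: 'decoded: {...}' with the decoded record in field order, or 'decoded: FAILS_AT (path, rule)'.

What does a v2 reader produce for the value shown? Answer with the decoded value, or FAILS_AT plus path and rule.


decoded: FAILS_AT (id, R1)

each type pair in Order: writer, then reader
decoding the Order value with the v2 reader:
  age := null (not supplied -> null)
  archived := null (not supplied -> null)
  attempts := 1
  retries := 100
  read fails at id under R1 (no fill)
  => FAILS_AT (id, R1)
diffs on Order not affecting the asked answer:
  removed field balance from record Order -> changes Order's schema-level verdicts only — the decode of this value is the same
  added field archived to record Order: optional bool, tag 19 (in v2 it sits immediately before attempts) -> changes Order's schema-level verdicts only — the decode of this value is the same
  field age in record Order: type int64 changed to bytes -> changes Order's schema-level verdicts only — the decode of this value is the same
  removed field owner from record Order -> changes Order's schema-level verdicts only — the decode of this value is the same
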